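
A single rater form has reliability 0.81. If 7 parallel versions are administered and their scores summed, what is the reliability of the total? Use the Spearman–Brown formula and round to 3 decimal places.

ρ_k = kρ / (1 + (k−1)ρ) = 7·0.81 / (1 + 6·0.81) = 5.670 / 5.860 = 0.968.

0.968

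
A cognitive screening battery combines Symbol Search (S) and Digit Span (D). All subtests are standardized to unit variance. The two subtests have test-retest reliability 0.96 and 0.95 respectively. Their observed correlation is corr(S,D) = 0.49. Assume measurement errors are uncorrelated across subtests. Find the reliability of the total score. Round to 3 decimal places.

0.970

Var(S+D) = 2 + 2·[0.49] = 2 + 0.98 = 2.98.
Under uncorrelated errors the observed covariances equal the true-score covariances, so only the own-variance terms attenuate.
True-score variance = [0.96 + 0.95] + 0.98 = 1.91 + 0.98 = 2.89.
Reliability = 2.89 / 2.98 = 0.970.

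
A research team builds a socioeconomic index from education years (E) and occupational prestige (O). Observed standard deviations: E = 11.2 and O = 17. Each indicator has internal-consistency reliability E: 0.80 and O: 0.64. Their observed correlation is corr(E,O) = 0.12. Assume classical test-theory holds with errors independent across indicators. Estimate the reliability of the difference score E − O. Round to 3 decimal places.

0.650

Var(E−O) = 11.2² + 17² − 2·11.2·17·0.12 = 414.44 − 45.696 = 368.744.
Under uncorrelated errors the observed covariances equal the true-score covariances, so only the own-variance terms attenuate.
True-score variance = [11.2²·0.80 + 17²·0.64] − 45.696 = 285.312 − 45.696 = 239.616.
Reliability = 239.616 / 368.744 = 0.650.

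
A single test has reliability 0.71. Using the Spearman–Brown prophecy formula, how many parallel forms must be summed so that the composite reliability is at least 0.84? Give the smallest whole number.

3

k ≥ ρ*(1−ρ₁)/(ρ₁(1−ρ*)) = 0.84·0.29 / (0.71·0.16) = 2.144.
Smallest integer k = 3.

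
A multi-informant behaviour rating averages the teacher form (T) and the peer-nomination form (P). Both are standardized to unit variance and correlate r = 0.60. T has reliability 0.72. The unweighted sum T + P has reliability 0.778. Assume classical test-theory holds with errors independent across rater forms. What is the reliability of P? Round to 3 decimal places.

0.570

Var(T+P) = 2 + 2·0.60 = 3.200.
True-score variance = ρ_T + ρ_P + 2·0.60, so 0.778 = (0.72 + ρ_P + 1.20) / 3.200.
ρ_P = 0.778·3.200 − 0.72 − 1.20 = 0.570.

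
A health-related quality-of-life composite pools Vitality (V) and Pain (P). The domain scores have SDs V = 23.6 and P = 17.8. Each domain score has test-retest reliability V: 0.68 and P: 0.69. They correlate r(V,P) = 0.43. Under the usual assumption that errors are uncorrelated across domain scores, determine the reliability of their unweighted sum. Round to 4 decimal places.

0.7762

Var(V+P) = 23.6² + 17.8² + 2·[23.6·17.8·0.43] = 873.8 + 361.269 = 1235.07.
Under uncorrelated errors the observed covariances equal the true-score covariances, so only the own-variance terms attenuate.
True-score variance = [23.6²·0.68 + 17.8²·0.69] + 361.269 = 597.352 + 361.269 = 958.621.
Reliability = 958.621 / 1235.07 = 0.7762.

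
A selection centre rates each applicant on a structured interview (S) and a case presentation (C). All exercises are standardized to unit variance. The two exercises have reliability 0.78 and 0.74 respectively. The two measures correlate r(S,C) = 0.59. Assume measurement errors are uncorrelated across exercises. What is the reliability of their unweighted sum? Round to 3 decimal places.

Var(S+C) = 2 + 2·[0.59] = 2 + 1.18 = 3.18.
Under uncorrelated errors the observed covariances equal the true-score covariances, so only the own-variance terms attenuate.
True-score variance = [0.78 + 0.74] + 1.18 = 1.52 + 1.18 = 2.7.
Reliability = 2.7 / 3.18 = 0.849.

0.849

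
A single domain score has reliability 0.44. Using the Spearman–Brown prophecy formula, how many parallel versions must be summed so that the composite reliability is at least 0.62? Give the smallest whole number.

k ≥ ρ*(1−ρ₁)/(ρ₁(1−ρ*)) = 0.62·0.56 / (0.44·0.38) = 2.077.
Smallest integer k = 3.

3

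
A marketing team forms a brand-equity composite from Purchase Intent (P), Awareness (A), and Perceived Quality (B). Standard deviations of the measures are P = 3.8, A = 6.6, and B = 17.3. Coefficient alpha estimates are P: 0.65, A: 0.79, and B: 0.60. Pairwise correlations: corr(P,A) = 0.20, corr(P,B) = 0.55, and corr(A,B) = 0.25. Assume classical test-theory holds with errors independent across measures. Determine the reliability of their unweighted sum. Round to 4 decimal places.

0.7304

Var(P+A+B) = 3.8² + 6.6² + 17.3² + 2·[3.8·6.6·0.20 + 3.8·17.3·0.55 + 6.6·17.3·0.25] = 357.29 + 139.436 = 496.726.
Because errors are independent across components, Cov(Tᵢ,Tⱼ) = Cov(Xᵢ,Xⱼ); the off-diagonal part of the true-score variance is the same as above.
True-score variance = [3.8²·0.65 + 6.6²·0.79 + 17.3²·0.60] + 139.436 = 223.372 + 139.436 = 362.808.
Reliability = 362.808 / 496.726 = 0.7304.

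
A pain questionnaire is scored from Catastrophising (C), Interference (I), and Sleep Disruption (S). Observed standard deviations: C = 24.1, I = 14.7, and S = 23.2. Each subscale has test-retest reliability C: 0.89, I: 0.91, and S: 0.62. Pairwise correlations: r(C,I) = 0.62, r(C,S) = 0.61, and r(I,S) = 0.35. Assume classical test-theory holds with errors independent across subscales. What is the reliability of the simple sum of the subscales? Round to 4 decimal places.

0.8932

Var(C+I+S) = 24.1² + 14.7² + 23.2² + 2·[24.1·14.7·0.62 + 24.1·23.2·0.61 + 14.7·23.2·0.35] = 1335.14 + 1360.15 = 2695.29.
Under uncorrelated errors the observed covariances equal the true-score covariances, so only the own-variance terms attenuate.
True-score variance = [24.1²·0.89 + 14.7²·0.91 + 23.2²·0.62] + 1360.15 = 1047.27 + 1360.15 = 2407.42.
Reliability = 2407.42 / 2695.29 = 0.8932.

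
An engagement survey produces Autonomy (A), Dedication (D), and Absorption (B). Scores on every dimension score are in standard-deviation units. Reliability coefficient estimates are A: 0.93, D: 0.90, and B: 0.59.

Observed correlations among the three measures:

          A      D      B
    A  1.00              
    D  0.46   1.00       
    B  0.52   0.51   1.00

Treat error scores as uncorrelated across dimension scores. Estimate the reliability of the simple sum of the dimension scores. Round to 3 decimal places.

Var(A+D+B) = 3 + 2·[0.46 + 0.52 + 0.51] = 3 + 2.98 = 5.98.
Because errors are independent across components, Cov(Tᵢ,Tⱼ) = Cov(Xᵢ,Xⱼ); the off-diagonal part of the true-score variance is the same as above.
True-score variance = [0.93 + 0.90 + 0.59] + 2.98 = 2.42 + 2.98 = 5.4.
Reliability = 5.4 / 5.98 = 0.903.

0.903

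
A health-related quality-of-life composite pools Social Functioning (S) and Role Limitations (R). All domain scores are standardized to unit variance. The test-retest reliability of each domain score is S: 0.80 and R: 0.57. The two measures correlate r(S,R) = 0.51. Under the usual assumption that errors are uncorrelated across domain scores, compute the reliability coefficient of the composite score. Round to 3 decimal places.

Var(S+R) = 2 + 2·[0.51] = 2 + 1.02 = 3.02.
Under uncorrelated errors the observed covariances equal the true-score covariances, so only the own-variance terms attenuate.
True-score variance = [0.80 + 0.57] + 1.02 = 1.37 + 1.02 = 2.39.
Reliability = 2.39 / 3.02 = 0.791.

0.791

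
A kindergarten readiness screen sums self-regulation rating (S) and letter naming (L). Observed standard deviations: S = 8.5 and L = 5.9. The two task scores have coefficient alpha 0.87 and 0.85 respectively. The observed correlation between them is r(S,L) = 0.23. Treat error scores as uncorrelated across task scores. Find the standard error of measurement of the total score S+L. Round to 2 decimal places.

3.82

Var(total) = 107.06 + 23.069 = 130.129.
True-score variance = 92.446 + 23.069 = 115.515, so reliability = 0.8877.
Error variance = 130.129 − 115.515 = 14.614; SEM = √14.614 = 3.82.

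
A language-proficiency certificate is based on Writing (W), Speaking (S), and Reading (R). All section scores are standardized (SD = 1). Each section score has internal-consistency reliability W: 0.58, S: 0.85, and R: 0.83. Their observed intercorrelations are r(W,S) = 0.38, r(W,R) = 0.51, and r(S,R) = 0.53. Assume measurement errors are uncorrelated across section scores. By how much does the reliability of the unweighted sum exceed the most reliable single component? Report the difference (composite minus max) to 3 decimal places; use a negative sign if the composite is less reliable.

Var(sum) = 3 + 2.84 = 5.84; true-score variance = 2.26 + 2.84 = 5.1; composite reliability = 0.8733.
Max component reliability = 0.8500.
Difference = 0.8733 − 0.8500 = 0.023.

0.023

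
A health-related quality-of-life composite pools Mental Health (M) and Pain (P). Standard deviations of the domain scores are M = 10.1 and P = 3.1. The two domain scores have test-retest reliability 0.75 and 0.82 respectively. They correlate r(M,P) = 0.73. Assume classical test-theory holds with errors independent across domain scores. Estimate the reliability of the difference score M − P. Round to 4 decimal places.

Var(M−P) = 10.1² + 3.1² − 2·10.1·3.1·0.73 = 111.62 − 45.7126 = 65.9074.
With uncorrelated errors the cross-covariances are all true-score covariance, so they carry over unchanged; only the diagonal terms shrink to ρᵢσᵢ².
True-score variance = [10.1²·0.75 + 3.1²·0.82] − 45.7126 = 84.3877 − 45.7126 = 38.6751.
Reliability = 38.6751 / 65.9074 = 0.5868.

0.5868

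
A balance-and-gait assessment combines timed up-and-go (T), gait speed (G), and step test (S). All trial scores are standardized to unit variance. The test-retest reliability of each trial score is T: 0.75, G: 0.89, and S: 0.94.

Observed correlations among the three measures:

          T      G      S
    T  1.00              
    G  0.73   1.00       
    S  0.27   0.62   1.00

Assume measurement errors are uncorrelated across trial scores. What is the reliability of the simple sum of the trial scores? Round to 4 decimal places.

Var(T+G+S) = 3 + 2·[0.73 + 0.27 + 0.62] = 3 + 3.24 = 6.24.
With uncorrelated errors the cross-covariances are all true-score covariance, so they carry over unchanged; only the diagonal terms shrink to ρᵢσᵢ².
True-score variance = [0.75 + 0.89 + 0.94] + 3.24 = 2.58 + 3.24 = 5.82.
Reliability = 5.82 / 6.24 = 0.9327.

0.9327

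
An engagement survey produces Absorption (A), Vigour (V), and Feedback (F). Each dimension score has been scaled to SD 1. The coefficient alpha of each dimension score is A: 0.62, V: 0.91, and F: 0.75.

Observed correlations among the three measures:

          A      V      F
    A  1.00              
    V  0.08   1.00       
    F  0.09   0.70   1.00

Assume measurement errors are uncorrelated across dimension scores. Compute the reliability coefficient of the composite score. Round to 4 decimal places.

0.8481

Var(A+V+F) = 3 + 2·[0.08 + 0.09 + 0.70] = 3 + 1.74 = 4.74.
Under uncorrelated errors the observed covariances equal the true-score covariances, so only the own-variance terms attenuate.
True-score variance = [0.62 + 0.91 + 0.75] + 1.74 = 2.28 + 1.74 = 4.02.
Reliability = 4.02 / 4.74 = 0.8481.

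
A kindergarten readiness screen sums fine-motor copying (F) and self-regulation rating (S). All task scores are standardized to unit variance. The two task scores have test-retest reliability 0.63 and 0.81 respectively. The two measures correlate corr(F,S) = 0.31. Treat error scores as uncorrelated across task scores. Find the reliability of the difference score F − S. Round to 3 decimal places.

Var(F−S) = 1 + 1 − 2·0.31 = 2 − 0.62 = 1.38.
With uncorrelated errors the cross-covariances are all true-score covariance, so they carry over unchanged; only the diagonal terms shrink to ρᵢσᵢ².
True-score variance = [0.63 + 0.81] − 0.62 = 1.44 − 0.62 = 0.82.
Reliability = 0.82 / 1.38 = 0.594.

0.594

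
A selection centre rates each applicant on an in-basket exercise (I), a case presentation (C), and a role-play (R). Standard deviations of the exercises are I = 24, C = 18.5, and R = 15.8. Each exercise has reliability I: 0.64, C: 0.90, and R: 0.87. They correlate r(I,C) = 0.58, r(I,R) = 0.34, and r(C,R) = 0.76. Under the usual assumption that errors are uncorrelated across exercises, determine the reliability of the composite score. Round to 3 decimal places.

Var(I+C+R) = 24² + 18.5² + 15.8² + 2·[24·18.5·0.58 + 24·15.8·0.34 + 18.5·15.8·0.76] = 1167.89 + 1217.19 = 2385.08.
With uncorrelated errors the cross-covariances are all true-score covariance, so they carry over unchanged; only the diagonal terms shrink to ρᵢσᵢ².
True-score variance = [24²·0.64 + 18.5²·0.90 + 15.8²·0.87] + 1217.19 = 893.852 + 1217.19 = 2111.04.
Reliability = 2111.04 / 2385.08 = 0.885.

0.885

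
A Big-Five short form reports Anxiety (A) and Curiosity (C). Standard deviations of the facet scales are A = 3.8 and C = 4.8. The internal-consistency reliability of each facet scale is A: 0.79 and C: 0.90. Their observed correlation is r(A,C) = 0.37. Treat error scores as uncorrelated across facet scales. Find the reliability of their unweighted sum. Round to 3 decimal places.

Var(A+C) = 3.8² + 4.8² + 2·[3.8·4.8·0.37] = 37.48 + 13.4976 = 50.9776.
Because errors are independent across components, Cov(Tᵢ,Tⱼ) = Cov(Xᵢ,Xⱼ); the off-diagonal part of the true-score variance is the same as above.
True-score variance = [3.8²·0.79 + 4.8²·0.90] + 13.4976 = 32.1436 + 13.4976 = 45.6412.
Reliability = 45.6412 / 50.9776 = 0.895.

0.895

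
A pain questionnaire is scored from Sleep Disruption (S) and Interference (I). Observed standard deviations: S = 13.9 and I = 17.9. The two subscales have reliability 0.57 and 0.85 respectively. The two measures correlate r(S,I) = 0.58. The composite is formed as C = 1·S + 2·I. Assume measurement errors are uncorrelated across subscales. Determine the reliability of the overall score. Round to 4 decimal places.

0.8658

Var(C) = 13.9² + 2²·17.9² + 2·[2·13.9·17.9·0.58] = 1474.85 + 577.239 = 2052.09.
Because errors are independent across components, Cov(Tᵢ,Tⱼ) = Cov(Xᵢ,Xⱼ); the off-diagonal part of the true-score variance is the same as above.
True-score variance = [13.9²·0.57 + 2²·17.9²·0.85] + 577.239 = 1199.52 + 577.239 = 1776.76.
Reliability = 1776.76 / 2052.09 = 0.8658.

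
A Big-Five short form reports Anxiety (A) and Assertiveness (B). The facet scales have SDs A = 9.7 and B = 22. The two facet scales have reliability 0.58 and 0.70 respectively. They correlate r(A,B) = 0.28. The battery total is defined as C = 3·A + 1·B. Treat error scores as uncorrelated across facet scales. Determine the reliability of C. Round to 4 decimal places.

0.7035

Var(C) = 3²·9.7² + 22² + 2·[3·9.7·22·0.28] = 1330.81 + 358.512 = 1689.32.
With uncorrelated errors the cross-covariances are all true-score covariance, so they carry over unchanged; only the diagonal terms shrink to ρᵢσᵢ².
True-score variance = [3²·9.7²·0.58 + 22²·0.70] + 358.512 = 829.95 + 358.512 = 1188.46.
Reliability = 1188.46 / 1689.32 = 0.7035.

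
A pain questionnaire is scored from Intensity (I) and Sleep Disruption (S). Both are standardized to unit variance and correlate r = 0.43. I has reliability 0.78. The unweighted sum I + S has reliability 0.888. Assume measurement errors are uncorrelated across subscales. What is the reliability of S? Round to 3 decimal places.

Var(I+S) = 2 + 2·0.43 = 2.860.
True-score variance = ρ_I + ρ_S + 2·0.43, so 0.888 = (0.78 + ρ_S + 0.86) / 2.860.
ρ_S = 0.888·2.860 − 0.78 − 0.86 = 0.900.

0.900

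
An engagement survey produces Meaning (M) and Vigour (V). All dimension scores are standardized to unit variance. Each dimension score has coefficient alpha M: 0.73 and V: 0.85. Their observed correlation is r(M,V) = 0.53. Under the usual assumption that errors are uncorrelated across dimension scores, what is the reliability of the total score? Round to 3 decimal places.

Var(M+V) = 2 + 2·[0.53] = 2 + 1.06 = 3.06.
With uncorrelated errors the cross-covariances are all true-score covariance, so they carry over unchanged; only the diagonal terms shrink to ρᵢσᵢ².
True-score variance = [0.73 + 0.85] + 1.06 = 1.58 + 1.06 = 2.64.
Reliability = 2.64 / 3.06 = 0.863.

0.863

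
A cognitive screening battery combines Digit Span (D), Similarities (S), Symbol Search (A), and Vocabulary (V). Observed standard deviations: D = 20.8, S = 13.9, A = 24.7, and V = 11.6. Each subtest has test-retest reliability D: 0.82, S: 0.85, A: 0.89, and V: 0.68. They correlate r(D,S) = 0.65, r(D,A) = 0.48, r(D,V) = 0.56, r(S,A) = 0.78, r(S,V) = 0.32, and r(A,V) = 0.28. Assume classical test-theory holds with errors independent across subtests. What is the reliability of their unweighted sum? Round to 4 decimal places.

Var(D+S+A+V) = 20.8² + 13.9² + 24.7² + 11.6² + 2·[20.8·13.9·0.65 + 20.8·24.7·0.48 + 20.8·11.6·0.56 + 13.9·24.7·0.78 + 13.9·11.6·0.32 + 24.7·11.6·0.28] = 1370.5 + 1938.54 = 3309.04.
Under uncorrelated errors the observed covariances equal the true-score covariances, so only the own-variance terms attenuate.
True-score variance = [20.8²·0.82 + 13.9²·0.85 + 24.7²·0.89 + 11.6²·0.68] + 1938.54 = 1153.47 + 1938.54 = 3092.01.
Reliability = 3092.01 / 3309.04 = 0.9344.

0.9344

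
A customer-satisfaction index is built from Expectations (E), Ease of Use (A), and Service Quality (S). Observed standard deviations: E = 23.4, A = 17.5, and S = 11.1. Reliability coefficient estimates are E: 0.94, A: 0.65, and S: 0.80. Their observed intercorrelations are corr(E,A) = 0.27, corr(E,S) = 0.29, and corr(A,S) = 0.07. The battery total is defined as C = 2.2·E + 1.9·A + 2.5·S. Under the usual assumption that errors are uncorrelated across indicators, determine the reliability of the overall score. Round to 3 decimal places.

Var(C) = 2.2²·23.4² + 1.9²·17.5² + 2.5²·11.1² + 2·[4.18·23.4·17.5·0.27 + 5.5·23.4·11.1·0.29 + 4.75·17.5·11.1·0.07] = 4525.82 + 1882.07 = 6407.89.
Because errors are independent across components, Cov(Tᵢ,Tⱼ) = Cov(Xᵢ,Xⱼ); the off-diagonal part of the true-score variance is the same as above.
True-score variance = [2.2²·23.4²·0.94 + 1.9²·17.5²·0.65 + 2.5²·11.1²·0.80] + 1882.07 = 3825.84 + 1882.07 = 5707.91.
Reliability = 5707.91 / 6407.89 = 0.891.

0.891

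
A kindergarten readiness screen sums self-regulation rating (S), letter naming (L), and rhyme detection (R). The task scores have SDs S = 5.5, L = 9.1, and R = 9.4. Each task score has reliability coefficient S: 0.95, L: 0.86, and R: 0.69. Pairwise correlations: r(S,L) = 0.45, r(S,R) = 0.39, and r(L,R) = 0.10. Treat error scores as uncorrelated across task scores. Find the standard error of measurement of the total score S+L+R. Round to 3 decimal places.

Var(total) = 201.42 + 102.479 = 303.899.
True-score variance = 160.922 + 102.479 = 263.401, so reliability = 0.8667.
Error variance = 303.899 − 263.401 = 40.4975; SEM = √40.4975 = 6.364.

6.364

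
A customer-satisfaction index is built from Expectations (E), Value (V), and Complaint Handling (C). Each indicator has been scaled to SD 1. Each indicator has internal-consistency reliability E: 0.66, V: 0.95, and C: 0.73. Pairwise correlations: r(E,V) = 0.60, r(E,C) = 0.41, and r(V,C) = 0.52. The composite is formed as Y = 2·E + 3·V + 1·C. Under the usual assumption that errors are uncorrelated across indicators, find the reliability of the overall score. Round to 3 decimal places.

Var(Y) = 2² + 3² + 1 + 2·[6·0.60 + 2·0.41 + 3·0.52] = 14 + 11.96 = 25.96.
Because errors are independent across components, Cov(Tᵢ,Tⱼ) = Cov(Xᵢ,Xⱼ); the off-diagonal part of the true-score variance is the same as above.
True-score variance = [2²·0.66 + 3²·0.95 + 0.73] + 11.96 = 11.92 + 11.96 = 23.88.
Reliability = 23.88 / 25.96 = 0.920.

0.920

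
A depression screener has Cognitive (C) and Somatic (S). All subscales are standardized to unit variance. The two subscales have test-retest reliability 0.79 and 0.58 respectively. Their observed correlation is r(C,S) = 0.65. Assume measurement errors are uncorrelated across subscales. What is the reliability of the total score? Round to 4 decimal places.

Var(C+S) = 2 + 2·[0.65] = 2 + 1.3 = 3.3.
Under uncorrelated errors the observed covariances equal the true-score covariances, so only the own-variance terms attenuate.
True-score variance = [0.79 + 0.58] + 1.3 = 1.37 + 1.3 = 2.67.
Reliability = 2.67 / 3.3 = 0.8091.

0.8091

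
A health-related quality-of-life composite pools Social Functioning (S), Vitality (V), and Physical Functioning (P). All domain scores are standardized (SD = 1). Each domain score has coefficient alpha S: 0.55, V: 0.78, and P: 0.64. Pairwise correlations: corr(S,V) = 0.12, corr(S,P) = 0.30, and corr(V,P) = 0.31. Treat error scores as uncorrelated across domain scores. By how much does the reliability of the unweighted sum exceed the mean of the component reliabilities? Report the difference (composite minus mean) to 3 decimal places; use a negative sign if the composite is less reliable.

0.112

Var(sum) = 3 + 1.46 = 4.46; true-score variance = 1.97 + 1.46 = 3.43; composite reliability = 0.7691.
Mean component reliability = 0.6567.
Difference = 0.7691 − 0.6567 = 0.112.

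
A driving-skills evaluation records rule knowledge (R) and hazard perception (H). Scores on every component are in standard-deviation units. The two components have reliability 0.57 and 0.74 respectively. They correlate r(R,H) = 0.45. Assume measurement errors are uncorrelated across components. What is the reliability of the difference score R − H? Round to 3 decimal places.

Var(R−H) = 1 + 1 − 2·0.45 = 2 − 0.9 = 1.1.
Because errors are independent across components, Cov(Tᵢ,Tⱼ) = Cov(Xᵢ,Xⱼ); the off-diagonal part of the true-score variance is the same as above.
True-score variance = [0.57 + 0.74] − 0.9 = 1.31 − 0.9 = 0.41.
Reliability = 0.41 / 1.1 = 0.373.

0.373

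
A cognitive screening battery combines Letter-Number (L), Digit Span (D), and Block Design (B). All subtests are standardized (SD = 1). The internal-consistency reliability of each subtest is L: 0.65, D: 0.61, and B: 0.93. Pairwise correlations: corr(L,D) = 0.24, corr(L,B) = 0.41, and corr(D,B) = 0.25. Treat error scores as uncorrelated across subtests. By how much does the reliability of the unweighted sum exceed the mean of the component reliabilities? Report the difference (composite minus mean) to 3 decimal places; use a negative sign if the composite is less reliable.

Var(sum) = 3 + 1.8 = 4.8; true-score variance = 2.19 + 1.8 = 3.99; composite reliability = 0.8312.
Mean component reliability = 0.7300.
Difference = 0.8312 − 0.7300 = 0.101.

0.101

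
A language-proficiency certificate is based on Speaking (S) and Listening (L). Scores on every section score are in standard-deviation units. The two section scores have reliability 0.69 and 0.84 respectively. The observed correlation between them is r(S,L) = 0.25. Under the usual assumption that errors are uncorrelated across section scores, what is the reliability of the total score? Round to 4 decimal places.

Var(S+L) = 2 + 2·[0.25] = 2 + 0.5 = 2.5.
With uncorrelated errors the cross-covariances are all true-score covariance, so they carry over unchanged; only the diagonal terms shrink to ρᵢσᵢ².
True-score variance = [0.69 + 0.84] + 0.5 = 1.53 + 0.5 = 2.03.
Reliability = 2.03 / 2.5 = 0.8120.

0.8120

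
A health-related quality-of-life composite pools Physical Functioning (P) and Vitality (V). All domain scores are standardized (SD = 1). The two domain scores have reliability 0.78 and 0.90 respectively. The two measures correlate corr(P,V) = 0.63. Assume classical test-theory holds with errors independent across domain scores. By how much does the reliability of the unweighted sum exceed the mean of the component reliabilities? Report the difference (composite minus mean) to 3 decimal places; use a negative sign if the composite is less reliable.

Var(sum) = 2 + 1.26 = 3.26; true-score variance = 1.68 + 1.26 = 2.94; composite reliability = 0.9018.
Mean component reliability = 0.8400.
Difference = 0.9018 − 0.8400 = 0.062.

0.062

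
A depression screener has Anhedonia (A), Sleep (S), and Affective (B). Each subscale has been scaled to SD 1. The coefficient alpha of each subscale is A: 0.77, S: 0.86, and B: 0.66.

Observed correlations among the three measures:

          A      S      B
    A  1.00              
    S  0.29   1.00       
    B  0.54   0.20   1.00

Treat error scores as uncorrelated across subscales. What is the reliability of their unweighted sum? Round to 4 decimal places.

Var(A+S+B) = 3 + 2·[0.29 + 0.54 + 0.20] = 3 + 2.06 = 5.06.
Because errors are independent across components, Cov(Tᵢ,Tⱼ) = Cov(Xᵢ,Xⱼ); the off-diagonal part of the true-score variance is the same as above.
True-score variance = [0.77 + 0.86 + 0.66] + 2.06 = 2.29 + 2.06 = 4.35.
Reliability = 4.35 / 5.06 = 0.8597.

0.8597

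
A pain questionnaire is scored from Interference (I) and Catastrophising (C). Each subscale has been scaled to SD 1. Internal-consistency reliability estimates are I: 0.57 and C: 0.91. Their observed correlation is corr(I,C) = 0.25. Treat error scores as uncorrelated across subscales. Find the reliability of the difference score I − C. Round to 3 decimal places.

Var(I−C) = 1 + 1 − 2·0.25 = 2 − 0.5 = 1.5.
Under uncorrelated errors the observed covariances equal the true-score covariances, so only the own-variance terms attenuate.
True-score variance = [0.57 + 0.91] − 0.5 = 1.48 − 0.5 = 0.98.
Reliability = 0.98 / 1.5 = 0.653.

0.653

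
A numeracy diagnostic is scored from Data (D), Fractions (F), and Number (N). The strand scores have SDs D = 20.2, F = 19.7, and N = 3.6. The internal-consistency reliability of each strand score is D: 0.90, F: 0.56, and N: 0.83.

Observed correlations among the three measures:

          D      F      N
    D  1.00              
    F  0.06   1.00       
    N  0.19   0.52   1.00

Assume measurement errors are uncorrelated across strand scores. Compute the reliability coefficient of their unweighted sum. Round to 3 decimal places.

Var(D+F+N) = 20.2² + 19.7² + 3.6² + 2·[20.2·19.7·0.06 + 20.2·3.6·0.19 + 19.7·3.6·0.52] = 809.09 + 149.143 = 958.233.
With uncorrelated errors the cross-covariances are all true-score covariance, so they carry over unchanged; only the diagonal terms shrink to ρᵢσᵢ².
True-score variance = [20.2²·0.90 + 19.7²·0.56 + 3.6²·0.83] + 149.143 = 595.323 + 149.143 = 744.466.
Reliability = 744.466 / 958.233 = 0.777.

0.777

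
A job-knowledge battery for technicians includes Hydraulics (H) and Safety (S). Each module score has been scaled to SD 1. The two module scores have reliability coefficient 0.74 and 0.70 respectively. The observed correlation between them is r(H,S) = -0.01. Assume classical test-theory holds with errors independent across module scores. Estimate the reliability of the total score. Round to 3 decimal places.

Var(H+S) = 2 + 2·[(-0.01)] = 2 − 0.02 = 1.98.
Because errors are independent across components, Cov(Tᵢ,Tⱼ) = Cov(Xᵢ,Xⱼ); the off-diagonal part of the true-score variance is the same as above.
True-score variance = [0.74 + 0.70] − 0.02 = 1.44 − 0.02 = 1.42.
Reliability = 1.42 / 1.98 = 0.717.

0.717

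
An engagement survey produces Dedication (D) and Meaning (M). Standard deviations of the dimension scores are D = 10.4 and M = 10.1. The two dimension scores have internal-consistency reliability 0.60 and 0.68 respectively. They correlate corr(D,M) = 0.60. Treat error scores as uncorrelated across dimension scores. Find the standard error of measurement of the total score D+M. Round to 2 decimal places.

Var(total) = 210.17 + 126.048 = 336.218.
True-score variance = 134.263 + 126.048 = 260.311, so reliability = 0.7742.
Error variance = 336.218 − 260.311 = 75.9072; SEM = √75.9072 = 8.71.

8.71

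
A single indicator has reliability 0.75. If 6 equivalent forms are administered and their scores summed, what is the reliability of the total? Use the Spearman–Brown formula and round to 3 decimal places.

ρ_k = kρ / (1 + (k−1)ρ) = 6·0.75 / (1 + 5·0.75) = 4.500 / 4.750 = 0.947.

0.947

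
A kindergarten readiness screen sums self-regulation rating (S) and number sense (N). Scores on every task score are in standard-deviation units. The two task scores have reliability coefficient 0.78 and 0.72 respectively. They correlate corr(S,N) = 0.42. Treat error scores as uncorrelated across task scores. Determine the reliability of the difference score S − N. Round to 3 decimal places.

0.569

Var(S−N) = 1 + 1 − 2·0.42 = 2 − 0.84 = 1.16.
Because errors are independent across components, Cov(Tᵢ,Tⱼ) = Cov(Xᵢ,Xⱼ); the off-diagonal part of the true-score variance is the same as above.
True-score variance = [0.78 + 0.72] − 0.84 = 1.5 − 0.84 = 0.66.
Reliability = 0.66 / 1.16 = 0.569.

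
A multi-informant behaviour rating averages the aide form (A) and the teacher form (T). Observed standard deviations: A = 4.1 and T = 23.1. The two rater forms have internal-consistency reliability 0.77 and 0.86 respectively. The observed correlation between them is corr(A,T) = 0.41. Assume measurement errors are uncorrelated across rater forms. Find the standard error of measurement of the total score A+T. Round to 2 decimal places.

8.86

Var(total) = 550.42 + 77.6622 = 628.082.
True-score variance = 471.848 + 77.6622 = 549.51, so reliability = 0.8749.
Error variance = 628.082 − 549.51 = 78.5717; SEM = √78.5717 = 8.86.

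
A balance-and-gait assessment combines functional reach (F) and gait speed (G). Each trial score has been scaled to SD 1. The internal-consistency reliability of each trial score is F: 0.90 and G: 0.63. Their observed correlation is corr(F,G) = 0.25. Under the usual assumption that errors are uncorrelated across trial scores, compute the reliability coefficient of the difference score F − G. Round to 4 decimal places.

Var(F−G) = 1 + 1 − 2·0.25 = 2 − 0.5 = 1.5.
Because errors are independent across components, Cov(Tᵢ,Tⱼ) = Cov(Xᵢ,Xⱼ); the off-diagonal part of the true-score variance is the same as above.
True-score variance = [0.90 + 0.63] − 0.5 = 1.53 − 0.5 = 1.03.
Reliability = 1.03 / 1.5 = 0.6867.

0.6867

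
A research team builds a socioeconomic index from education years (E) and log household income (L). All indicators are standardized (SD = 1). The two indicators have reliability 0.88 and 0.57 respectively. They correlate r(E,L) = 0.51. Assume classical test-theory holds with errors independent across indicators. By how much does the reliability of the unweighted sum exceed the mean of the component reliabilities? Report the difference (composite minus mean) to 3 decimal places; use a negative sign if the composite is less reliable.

Var(sum) = 2 + 1.02 = 3.02; true-score variance = 1.45 + 1.02 = 2.47; composite reliability = 0.8179.
Mean component reliability = 0.7250.
Difference = 0.8179 − 0.7250 = 0.093.

0.093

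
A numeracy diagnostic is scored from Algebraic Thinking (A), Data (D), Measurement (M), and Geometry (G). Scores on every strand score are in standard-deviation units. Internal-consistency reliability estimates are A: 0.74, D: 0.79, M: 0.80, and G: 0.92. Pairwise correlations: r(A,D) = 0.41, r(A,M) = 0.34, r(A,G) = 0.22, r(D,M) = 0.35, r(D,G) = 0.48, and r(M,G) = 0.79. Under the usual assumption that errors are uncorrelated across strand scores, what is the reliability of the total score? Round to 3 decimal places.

0.918

Var(A+D+M+G) = 4 + 2·[0.41 + 0.34 + 0.22 + 0.35 + 0.48 + 0.79] = 4 + 5.18 = 9.18.
With uncorrelated errors the cross-covariances are all true-score covariance, so they carry over unchanged; only the diagonal terms shrink to ρᵢσᵢ².
True-score variance = [0.74 + 0.79 + 0.80 + 0.92] + 5.18 = 3.25 + 5.18 = 8.43.
Reliability = 8.43 / 9.18 = 0.918.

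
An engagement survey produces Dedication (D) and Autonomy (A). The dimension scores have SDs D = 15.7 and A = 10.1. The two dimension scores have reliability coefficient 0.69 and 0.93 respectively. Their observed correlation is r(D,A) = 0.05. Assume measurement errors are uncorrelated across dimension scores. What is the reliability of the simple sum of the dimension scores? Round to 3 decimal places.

0.771

Var(D+A) = 15.7² + 10.1² + 2·[15.7·10.1·0.05] = 348.5 + 15.857 = 364.357.
With uncorrelated errors the cross-covariances are all true-score covariance, so they carry over unchanged; only the diagonal terms shrink to ρᵢσᵢ².
True-score variance = [15.7²·0.69 + 10.1²·0.93] + 15.857 = 264.947 + 15.857 = 280.804.
Reliability = 280.804 / 364.357 = 0.771.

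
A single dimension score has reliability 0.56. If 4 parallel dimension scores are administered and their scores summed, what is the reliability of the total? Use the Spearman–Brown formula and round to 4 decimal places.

ρ_k = kρ / (1 + (k−1)ρ) = 4·0.56 / (1 + 3·0.56) = 2.240 / 2.680 = 0.8358.

0.8358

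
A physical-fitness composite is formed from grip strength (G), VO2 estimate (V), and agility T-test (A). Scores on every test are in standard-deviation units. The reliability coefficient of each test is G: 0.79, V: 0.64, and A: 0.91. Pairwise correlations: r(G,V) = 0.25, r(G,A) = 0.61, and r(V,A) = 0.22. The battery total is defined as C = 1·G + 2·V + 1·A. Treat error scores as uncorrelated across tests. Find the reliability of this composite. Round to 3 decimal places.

Var(C) = 1 + 2² + 1 + 2·[2·0.25 + 0.61 + 2·0.22] = 6 + 3.1 = 9.1.
With uncorrelated errors the cross-covariances are all true-score covariance, so they carry over unchanged; only the diagonal terms shrink to ρᵢσᵢ².
True-score variance = [0.79 + 2²·0.64 + 0.91] + 3.1 = 4.26 + 3.1 = 7.36.
Reliability = 7.36 / 9.1 = 0.809.

0.809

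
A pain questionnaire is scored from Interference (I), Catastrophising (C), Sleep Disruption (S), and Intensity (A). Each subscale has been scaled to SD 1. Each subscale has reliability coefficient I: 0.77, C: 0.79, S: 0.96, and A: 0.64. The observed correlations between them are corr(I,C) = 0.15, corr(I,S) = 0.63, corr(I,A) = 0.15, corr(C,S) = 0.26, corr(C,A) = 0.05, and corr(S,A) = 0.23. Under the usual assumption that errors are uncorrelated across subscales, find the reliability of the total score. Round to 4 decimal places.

Var(I+C+S+A) = 4 + 2·[0.15 + 0.63 + 0.15 + 0.26 + 0.05 + 0.23] = 4 + 2.94 = 6.94.
Because errors are independent across components, Cov(Tᵢ,Tⱼ) = Cov(Xᵢ,Xⱼ); the off-diagonal part of the true-score variance is the same as above.
True-score variance = [0.77 + 0.79 + 0.96 + 0.64] + 2.94 = 3.16 + 2.94 = 6.1.
Reliability = 6.1 / 6.94 = 0.8790.

0.8790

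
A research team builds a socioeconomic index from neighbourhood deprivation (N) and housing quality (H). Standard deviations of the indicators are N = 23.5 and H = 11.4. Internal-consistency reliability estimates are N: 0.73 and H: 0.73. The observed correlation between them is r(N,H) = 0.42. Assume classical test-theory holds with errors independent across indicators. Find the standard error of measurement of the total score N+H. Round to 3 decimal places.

Var(total) = 682.21 + 225.036 = 907.246.
True-score variance = 498.013 + 225.036 = 723.049, so reliability = 0.7970.
Error variance = 907.246 − 723.049 = 184.197; SEM = √184.197 = 13.572.

13.572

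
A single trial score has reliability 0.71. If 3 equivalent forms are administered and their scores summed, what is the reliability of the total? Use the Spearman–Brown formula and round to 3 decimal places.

ρ_k = kρ / (1 + (k−1)ρ) = 3·0.71 / (1 + 2·0.71) = 2.130 / 2.420 = 0.880.

0.880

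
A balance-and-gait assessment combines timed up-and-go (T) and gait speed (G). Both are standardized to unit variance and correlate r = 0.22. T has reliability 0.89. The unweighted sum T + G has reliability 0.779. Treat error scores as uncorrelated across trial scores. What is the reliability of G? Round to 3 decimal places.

0.571

Var(T+G) = 2 + 2·0.22 = 2.440.
True-score variance = ρ_T + ρ_G + 2·0.22, so 0.779 = (0.89 + ρ_G + 0.44) / 2.440.
ρ_G = 0.779·2.440 − 0.89 − 0.44 = 0.571.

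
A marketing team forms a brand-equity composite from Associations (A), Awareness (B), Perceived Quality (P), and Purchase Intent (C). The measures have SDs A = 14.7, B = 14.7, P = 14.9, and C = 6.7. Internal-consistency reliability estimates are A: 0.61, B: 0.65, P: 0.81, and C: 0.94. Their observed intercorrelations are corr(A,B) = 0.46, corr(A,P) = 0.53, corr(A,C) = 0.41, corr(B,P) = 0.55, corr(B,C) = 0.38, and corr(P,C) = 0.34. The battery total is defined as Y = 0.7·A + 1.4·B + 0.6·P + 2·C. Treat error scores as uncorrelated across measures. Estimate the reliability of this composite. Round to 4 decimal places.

0.8723

Var(Y) = 0.7²·14.7² + 1.4²·14.7² + 0.6²·14.9² + 2²·6.7² + 2·[0.98·14.7·14.7·0.46 + 0.42·14.7·14.9·0.53 + 1.4·14.7·6.7·0.41 + 0.84·14.7·14.9·0.55 + 2.8·14.7·6.7·0.38 + 1.2·14.9·6.7·0.34] = 788.904 + 898.837 = 1687.74.
Because errors are independent across components, Cov(Tᵢ,Tⱼ) = Cov(Xᵢ,Xⱼ); the off-diagonal part of the true-score variance is the same as above.
True-score variance = [0.7²·14.7²·0.61 + 1.4²·14.7²·0.65 + 0.6²·14.9²·0.81 + 2²·6.7²·0.94] + 898.837 = 573.412 + 898.837 = 1472.25.
Reliability = 1472.25 / 1687.74 = 0.8723.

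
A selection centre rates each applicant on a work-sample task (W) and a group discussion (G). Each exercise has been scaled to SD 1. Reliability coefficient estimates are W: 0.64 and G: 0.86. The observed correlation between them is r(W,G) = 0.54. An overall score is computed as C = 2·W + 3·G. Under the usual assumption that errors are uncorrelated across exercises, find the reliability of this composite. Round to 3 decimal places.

Var(C) = 2² + 3² + 2·[6·0.54] = 13 + 6.48 = 19.48.
Because errors are independent across components, Cov(Tᵢ,Tⱼ) = Cov(Xᵢ,Xⱼ); the off-diagonal part of the true-score variance is the same as above.
True-score variance = [2²·0.64 + 3²·0.86] + 6.48 = 10.3 + 6.48 = 16.78.
Reliability = 16.78 / 19.48 = 0.861.

0.861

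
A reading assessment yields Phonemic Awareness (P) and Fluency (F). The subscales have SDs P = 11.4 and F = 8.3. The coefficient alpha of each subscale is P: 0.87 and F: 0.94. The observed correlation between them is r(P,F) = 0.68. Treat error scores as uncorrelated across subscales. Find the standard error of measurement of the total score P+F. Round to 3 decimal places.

4.586

Var(total) = 198.85 + 128.683 = 327.533.
True-score variance = 177.822 + 128.683 = 306.505, so reliability = 0.9358.
Error variance = 327.533 − 306.505 = 21.0282; SEM = √21.0282 = 4.586.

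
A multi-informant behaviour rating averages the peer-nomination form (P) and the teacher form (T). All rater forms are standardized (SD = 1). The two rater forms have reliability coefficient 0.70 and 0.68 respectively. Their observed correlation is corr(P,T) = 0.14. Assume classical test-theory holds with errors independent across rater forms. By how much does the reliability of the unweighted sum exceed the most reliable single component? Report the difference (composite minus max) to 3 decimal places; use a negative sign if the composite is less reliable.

Var(sum) = 2 + 0.28 = 2.28; true-score variance = 1.38 + 0.28 = 1.66; composite reliability = 0.7281.
Max component reliability = 0.7000.
Difference = 0.7281 − 0.7000 = 0.028.

0.028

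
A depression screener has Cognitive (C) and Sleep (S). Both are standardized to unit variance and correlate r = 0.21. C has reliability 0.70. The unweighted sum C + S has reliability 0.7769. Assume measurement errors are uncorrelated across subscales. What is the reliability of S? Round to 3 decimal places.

0.760

Var(C+S) = 2 + 2·0.21 = 2.420.
True-score variance = ρ_C + ρ_S + 2·0.21, so 0.7769 = (0.70 + ρ_S + 0.42) / 2.420.
ρ_S = 0.7769·2.420 − 0.70 − 0.42 = 0.760.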